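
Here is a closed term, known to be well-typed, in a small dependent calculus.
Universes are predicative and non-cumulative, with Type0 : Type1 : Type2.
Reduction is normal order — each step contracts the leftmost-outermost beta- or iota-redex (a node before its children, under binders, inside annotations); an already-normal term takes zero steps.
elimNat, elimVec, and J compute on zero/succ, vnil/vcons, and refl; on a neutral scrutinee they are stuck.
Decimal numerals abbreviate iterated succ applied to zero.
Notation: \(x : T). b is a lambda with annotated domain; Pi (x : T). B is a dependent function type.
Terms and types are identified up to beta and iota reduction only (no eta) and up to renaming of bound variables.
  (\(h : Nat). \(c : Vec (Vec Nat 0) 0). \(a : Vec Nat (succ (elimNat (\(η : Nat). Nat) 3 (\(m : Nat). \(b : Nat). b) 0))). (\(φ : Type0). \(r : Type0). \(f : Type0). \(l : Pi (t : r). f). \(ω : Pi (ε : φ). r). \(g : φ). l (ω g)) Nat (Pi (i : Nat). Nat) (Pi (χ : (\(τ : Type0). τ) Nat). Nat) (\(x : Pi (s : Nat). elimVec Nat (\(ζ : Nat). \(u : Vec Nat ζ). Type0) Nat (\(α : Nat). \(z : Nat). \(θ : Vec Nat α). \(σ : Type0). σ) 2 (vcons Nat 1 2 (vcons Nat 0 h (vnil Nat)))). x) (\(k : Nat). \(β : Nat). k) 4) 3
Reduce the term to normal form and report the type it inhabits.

reduced normal form:
  \(h : Vec (Vec Nat 0) 0). \(c : Vec Nat 4). \(a : Nat). 4
type:
  Pi (h : Vec (Vec Nat 0) 0). Pi (c : Vec Nat 4). Pi (a : Nat). Nat
observation: reduction starts at a beta-redex, and 10 normal-order steps reach the normal form.


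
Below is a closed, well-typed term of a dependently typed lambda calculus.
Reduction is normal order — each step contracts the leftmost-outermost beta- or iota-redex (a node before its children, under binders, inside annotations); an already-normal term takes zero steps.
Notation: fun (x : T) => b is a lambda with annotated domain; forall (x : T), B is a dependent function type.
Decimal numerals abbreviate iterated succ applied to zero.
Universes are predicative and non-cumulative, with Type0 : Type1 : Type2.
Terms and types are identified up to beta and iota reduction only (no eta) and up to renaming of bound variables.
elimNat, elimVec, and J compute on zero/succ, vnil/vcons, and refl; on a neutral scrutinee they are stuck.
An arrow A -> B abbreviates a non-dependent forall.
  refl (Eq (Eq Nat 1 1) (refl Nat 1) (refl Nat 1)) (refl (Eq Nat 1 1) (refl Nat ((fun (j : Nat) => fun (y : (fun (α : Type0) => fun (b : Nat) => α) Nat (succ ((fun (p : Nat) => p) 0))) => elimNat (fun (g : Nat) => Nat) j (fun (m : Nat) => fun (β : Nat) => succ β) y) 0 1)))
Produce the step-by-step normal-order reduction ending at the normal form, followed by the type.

reduction (normal order):
  refl (Eq (Eq Nat 1 1) (refl Nat 1) (refl Nat 1)) (refl (Eq Nat 1 1) (refl Nat ((fun (j : Nat) => fun (y : (fun (α : Type0) => fun (b : Nat) => α) Nat (succ ((fun (p : Nat) => p) 0))) => elimNat (fun (g : Nat) => Nat) j (fun (m : Nat) => fun (β : Nat) => succ β) y) 0 1)))
  ~> refl (Eq (Eq Nat 1 1) (refl Nat 1) (refl Nat 1)) (refl (Eq Nat 1 1) (refl Nat ((fun (j : (fun (y : Type0) => fun (α : Nat) => y) Nat (succ ((fun (b : Nat) => b) 0))) => elimNat (fun (p : Nat) => Nat) 0 (fun (g : Nat) => fun (m : Nat) => succ m) j) 1)))
  ~> refl (Eq (Eq Nat 1 1) (refl Nat 1) (refl Nat 1)) (refl (Eq Nat 1 1) (refl Nat (elimNat (fun (j : Nat) => Nat) 0 (fun (y : Nat) => fun (α : Nat) => succ α) 1)))
  ~> refl (Eq (Eq Nat 1 1) (refl Nat 1) (refl Nat 1)) (refl (Eq Nat 1 1) (refl Nat ((fun (j : Nat) => fun (y : Nat) => succ y) 0 (elimNat (fun (α : Nat) => Nat) 0 (fun (b : Nat) => fun (p : Nat) => succ p) 0))))
  ~> refl (Eq (Eq Nat 1 1) (refl Nat 1) (refl Nat 1)) (refl (Eq Nat 1 1) (refl Nat ((fun (j : Nat) => succ j) (elimNat (fun (y : Nat) => Nat) 0 (fun (α : Nat) => fun (b : Nat) => succ b) 0))))
  ~> refl (Eq (Eq Nat 1 1) (refl Nat 1) (refl Nat 1)) (refl (Eq Nat 1 1) (refl Nat (succ (elimNat (fun (j : Nat) => Nat) 0 (fun (y : Nat) => fun (α : Nat) => succ α) 0))))
  ~> refl (Eq (Eq Nat 1 1) (refl Nat 1) (refl Nat 1)) (refl (Eq Nat 1 1) (refl Nat 1))
type:
  Eq (Eq (Eq Nat 1 1) (refl Nat 1) (refl Nat 1)) (refl (Eq Nat 1 1) (refl Nat 1)) (refl (Eq Nat 1 1) (refl Nat 1))


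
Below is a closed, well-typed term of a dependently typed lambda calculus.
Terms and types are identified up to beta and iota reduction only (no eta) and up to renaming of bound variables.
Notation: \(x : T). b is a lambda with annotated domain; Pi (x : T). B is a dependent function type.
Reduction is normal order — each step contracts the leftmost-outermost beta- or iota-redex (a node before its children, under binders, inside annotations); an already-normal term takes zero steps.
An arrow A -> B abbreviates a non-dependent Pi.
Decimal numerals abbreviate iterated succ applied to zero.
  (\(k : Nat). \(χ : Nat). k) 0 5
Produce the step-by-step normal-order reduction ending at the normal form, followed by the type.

normal-order reduction sequence:
  (\(k : Nat). \(χ : Nat). k) 0 5
  ~> (\(k : Nat). 0) 5
  ~> 0
the term's type:
  Nat


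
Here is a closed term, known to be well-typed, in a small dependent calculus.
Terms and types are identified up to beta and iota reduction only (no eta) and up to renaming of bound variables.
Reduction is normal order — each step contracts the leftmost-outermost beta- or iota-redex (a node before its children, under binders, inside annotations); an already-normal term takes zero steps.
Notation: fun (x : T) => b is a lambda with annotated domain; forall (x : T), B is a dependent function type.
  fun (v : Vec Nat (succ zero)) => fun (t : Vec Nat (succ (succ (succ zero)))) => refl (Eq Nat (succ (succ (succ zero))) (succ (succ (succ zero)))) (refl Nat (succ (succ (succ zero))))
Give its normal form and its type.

normal form:
  fun (v : Vec Nat (succ zero)) => fun (t : Vec Nat (succ (succ (succ zero)))) => refl (Eq Nat (succ (succ (succ zero))) (succ (succ (succ zero)))) (refl Nat (succ (succ (succ zero))))
the term's type:
  forall (v : Vec Nat (succ zero)), forall (t : Vec Nat (succ (succ (succ zero)))), Eq (Eq Nat (succ (succ (succ zero))) (succ (succ (succ zero)))) (refl Nat (succ (succ (succ zero)))) (refl Nat (succ (succ (succ zero))))


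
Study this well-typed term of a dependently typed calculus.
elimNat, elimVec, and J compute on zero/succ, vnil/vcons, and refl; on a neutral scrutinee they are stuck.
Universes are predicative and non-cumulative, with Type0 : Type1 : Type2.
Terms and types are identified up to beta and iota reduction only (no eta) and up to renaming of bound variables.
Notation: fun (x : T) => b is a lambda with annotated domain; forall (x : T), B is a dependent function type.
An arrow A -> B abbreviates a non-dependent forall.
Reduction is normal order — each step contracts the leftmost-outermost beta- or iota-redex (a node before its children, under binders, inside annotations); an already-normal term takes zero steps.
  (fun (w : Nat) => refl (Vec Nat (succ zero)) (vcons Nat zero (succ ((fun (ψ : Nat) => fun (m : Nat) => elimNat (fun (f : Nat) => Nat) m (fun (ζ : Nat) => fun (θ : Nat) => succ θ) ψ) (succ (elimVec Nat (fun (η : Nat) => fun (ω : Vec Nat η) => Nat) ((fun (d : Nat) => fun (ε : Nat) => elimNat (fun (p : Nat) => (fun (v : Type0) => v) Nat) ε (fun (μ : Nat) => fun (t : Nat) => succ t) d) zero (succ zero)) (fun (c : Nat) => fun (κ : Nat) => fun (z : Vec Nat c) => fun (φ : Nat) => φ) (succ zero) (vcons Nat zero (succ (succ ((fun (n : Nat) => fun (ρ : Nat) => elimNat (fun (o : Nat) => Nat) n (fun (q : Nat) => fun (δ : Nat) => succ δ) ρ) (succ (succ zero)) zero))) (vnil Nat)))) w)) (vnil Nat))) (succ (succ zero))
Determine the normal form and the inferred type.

reduced normal form:
  refl (Vec Nat (succ zero)) (vcons Nat zero (succ (succ (succ (succ (succ zero))))) (vnil Nat))
type:
  Eq (Vec Nat (succ zero)) (vcons Nat zero (succ (succ (succ (succ (succ zero))))) (vnil Nat)) (vcons Nat zero (succ (succ (succ (succ (succ zero))))) (vnil Nat))
observation: the term reaches its normal form after 19 normal-order steps.


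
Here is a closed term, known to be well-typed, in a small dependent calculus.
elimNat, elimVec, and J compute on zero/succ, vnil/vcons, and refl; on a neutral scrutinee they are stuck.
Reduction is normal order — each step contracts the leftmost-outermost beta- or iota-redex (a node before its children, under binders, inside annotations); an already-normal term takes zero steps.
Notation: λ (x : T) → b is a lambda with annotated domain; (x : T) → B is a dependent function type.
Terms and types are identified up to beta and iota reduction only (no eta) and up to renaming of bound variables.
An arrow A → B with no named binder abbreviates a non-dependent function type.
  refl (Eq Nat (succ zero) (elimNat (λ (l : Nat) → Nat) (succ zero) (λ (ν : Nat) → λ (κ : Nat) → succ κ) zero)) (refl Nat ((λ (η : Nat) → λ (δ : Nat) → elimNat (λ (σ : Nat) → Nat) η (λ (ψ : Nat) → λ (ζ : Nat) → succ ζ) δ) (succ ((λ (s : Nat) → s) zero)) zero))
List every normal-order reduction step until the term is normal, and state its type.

normal-order reduction sequence:
  refl (Eq Nat (succ zero) (elimNat (λ (l : Nat) → Nat) (succ zero) (λ (ν : Nat) → λ (κ : Nat) → succ κ) zero)) (refl Nat ((λ (η : Nat) → λ (δ : Nat) → elimNat (λ (σ : Nat) → Nat) η (λ (ψ : Nat) → λ (ζ : Nat) → succ ζ) δ) (succ ((λ (s : Nat) → s) zero)) zero))
  ~> refl (Eq Nat (succ zero) (succ zero)) (refl Nat ((λ (l : Nat) → λ (ν : Nat) → elimNat (λ (κ : Nat) → Nat) l (λ (η : Nat) → λ (δ : Nat) → succ δ) ν) (succ ((λ (σ : Nat) → σ) zero)) zero))
  ~> refl (Eq Nat (succ zero) (succ zero)) (refl Nat ((λ (l : Nat) → elimNat (λ (ν : Nat) → Nat) (succ ((λ (κ : Nat) → κ) zero)) (λ (η : Nat) → λ (δ : Nat) → succ δ) l) zero))
  ~> refl (Eq Nat (succ zero) (succ zero)) (refl Nat (elimNat (λ (l : Nat) → Nat) (succ ((λ (ν : Nat) → ν) zero)) (λ (κ : Nat) → λ (η : Nat) → succ η) zero))
  ~> refl (Eq Nat (succ zero) (succ zero)) (refl Nat (succ ((λ (l : Nat) → l) zero)))
  ~> refl (Eq Nat (succ zero) (succ zero)) (refl Nat (succ zero))
type:
  Eq (Eq Nat (succ zero) (succ zero)) (refl Nat (succ zero)) (refl Nat (succ zero))


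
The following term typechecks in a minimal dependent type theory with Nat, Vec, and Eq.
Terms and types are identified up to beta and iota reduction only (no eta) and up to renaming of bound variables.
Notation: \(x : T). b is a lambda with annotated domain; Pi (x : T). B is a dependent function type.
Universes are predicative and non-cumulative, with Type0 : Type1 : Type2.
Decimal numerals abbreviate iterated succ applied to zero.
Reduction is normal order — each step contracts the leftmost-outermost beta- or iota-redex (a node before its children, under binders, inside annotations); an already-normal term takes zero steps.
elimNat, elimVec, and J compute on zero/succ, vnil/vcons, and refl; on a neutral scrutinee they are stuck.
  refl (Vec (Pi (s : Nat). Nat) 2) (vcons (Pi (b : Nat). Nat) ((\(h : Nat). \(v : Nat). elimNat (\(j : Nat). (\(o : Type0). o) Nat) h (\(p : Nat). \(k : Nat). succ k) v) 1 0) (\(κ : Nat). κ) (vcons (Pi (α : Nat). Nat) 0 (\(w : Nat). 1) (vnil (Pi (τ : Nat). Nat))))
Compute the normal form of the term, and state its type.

normal form:
  refl (Vec (Pi (s : Nat). Nat) 2) (vcons (Pi (b : Nat). Nat) 1 (\(h : Nat). h) (vcons (Pi (v : Nat). Nat) 0 (\(j : Nat). 1) (vnil (Pi (o : Nat). Nat))))
inferred type:
  Eq (Vec (Pi (s : Nat). Nat) 2) (vcons (Pi (b : Nat). Nat) 1 (\(h : Nat). h) (vcons (Pi (v : Nat). Nat) 0 (\(j : Nat). 1) (vnil (Pi (o : Nat). Nat)))) (vcons (Pi (p : Nat). Nat) 1 (\(k : Nat). k) (vcons (Pi (κ : Nat). Nat) 0 (\(α : Nat). 1) (vnil (Pi (w : Nat). Nat))))
observation: 3 normal-order steps separate the term from its normal form.


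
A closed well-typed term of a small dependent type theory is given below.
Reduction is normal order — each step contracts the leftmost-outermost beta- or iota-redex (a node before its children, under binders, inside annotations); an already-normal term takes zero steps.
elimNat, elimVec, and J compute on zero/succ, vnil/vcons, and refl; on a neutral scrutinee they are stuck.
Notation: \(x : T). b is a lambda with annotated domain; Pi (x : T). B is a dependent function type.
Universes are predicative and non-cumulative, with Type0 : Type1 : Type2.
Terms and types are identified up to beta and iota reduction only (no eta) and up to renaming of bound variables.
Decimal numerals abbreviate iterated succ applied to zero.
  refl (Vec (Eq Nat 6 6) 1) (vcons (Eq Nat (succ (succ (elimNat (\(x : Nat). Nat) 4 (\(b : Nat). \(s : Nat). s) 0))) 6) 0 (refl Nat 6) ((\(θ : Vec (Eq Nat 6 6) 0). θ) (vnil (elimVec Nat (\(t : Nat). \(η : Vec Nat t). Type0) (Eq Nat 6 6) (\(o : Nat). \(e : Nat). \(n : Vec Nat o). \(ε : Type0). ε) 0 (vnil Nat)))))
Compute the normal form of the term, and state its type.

resulting normal form:
  refl (Vec (Eq Nat 6 6) 1) (vcons (Eq Nat 6 6) 0 (refl Nat 6) (vnil (Eq Nat 6 6)))
type:
  Eq (Vec (Eq Nat 6 6) 1) (vcons (Eq Nat 6 6) 0 (refl Nat 6) (vnil (Eq Nat 6 6))) (vcons (Eq Nat 6 6) 0 (refl Nat 6) (vnil (Eq Nat 6 6)))


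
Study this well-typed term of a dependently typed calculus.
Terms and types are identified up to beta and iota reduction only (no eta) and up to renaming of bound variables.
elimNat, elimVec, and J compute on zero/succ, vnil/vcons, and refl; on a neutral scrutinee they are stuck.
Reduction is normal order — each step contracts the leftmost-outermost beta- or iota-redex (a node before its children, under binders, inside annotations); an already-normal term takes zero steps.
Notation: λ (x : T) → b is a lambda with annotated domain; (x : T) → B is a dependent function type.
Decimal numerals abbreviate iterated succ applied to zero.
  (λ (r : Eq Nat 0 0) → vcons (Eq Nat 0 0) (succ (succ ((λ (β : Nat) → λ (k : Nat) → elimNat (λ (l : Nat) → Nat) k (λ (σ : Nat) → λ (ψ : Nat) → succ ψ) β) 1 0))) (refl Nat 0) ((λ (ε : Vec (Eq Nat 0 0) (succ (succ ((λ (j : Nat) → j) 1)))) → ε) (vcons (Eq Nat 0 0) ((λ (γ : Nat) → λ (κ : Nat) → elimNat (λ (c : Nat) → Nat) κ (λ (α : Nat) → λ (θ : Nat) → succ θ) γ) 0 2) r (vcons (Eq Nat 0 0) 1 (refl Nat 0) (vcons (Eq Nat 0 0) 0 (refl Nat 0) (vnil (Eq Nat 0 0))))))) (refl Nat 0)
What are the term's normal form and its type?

normal form:
  vcons (Eq Nat 0 0) 3 (refl Nat 0) (vcons (Eq Nat 0 0) 2 (refl Nat 0) (vcons (Eq Nat 0 0) 1 (refl Nat 0) (vcons (Eq Nat 0 0) 0 (refl Nat 0) (vnil (Eq Nat 0 0)))))
the term's type:
  Vec (Eq Nat 0 0) 4
observation: normalization takes exactly 11 steps under the normal-order strategy.


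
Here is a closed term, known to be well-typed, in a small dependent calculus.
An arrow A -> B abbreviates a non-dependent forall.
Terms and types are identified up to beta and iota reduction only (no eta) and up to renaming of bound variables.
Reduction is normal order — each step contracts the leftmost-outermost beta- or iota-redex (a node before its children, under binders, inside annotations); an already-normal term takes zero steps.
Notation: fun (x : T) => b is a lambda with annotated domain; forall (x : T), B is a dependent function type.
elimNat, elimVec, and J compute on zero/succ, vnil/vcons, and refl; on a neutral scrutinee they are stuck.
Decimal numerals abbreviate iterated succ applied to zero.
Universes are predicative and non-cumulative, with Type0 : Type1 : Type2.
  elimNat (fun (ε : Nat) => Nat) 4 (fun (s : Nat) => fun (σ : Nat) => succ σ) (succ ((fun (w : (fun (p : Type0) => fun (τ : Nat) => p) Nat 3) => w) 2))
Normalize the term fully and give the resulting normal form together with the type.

reduced normal form:
  7
inferred type:
  Nat


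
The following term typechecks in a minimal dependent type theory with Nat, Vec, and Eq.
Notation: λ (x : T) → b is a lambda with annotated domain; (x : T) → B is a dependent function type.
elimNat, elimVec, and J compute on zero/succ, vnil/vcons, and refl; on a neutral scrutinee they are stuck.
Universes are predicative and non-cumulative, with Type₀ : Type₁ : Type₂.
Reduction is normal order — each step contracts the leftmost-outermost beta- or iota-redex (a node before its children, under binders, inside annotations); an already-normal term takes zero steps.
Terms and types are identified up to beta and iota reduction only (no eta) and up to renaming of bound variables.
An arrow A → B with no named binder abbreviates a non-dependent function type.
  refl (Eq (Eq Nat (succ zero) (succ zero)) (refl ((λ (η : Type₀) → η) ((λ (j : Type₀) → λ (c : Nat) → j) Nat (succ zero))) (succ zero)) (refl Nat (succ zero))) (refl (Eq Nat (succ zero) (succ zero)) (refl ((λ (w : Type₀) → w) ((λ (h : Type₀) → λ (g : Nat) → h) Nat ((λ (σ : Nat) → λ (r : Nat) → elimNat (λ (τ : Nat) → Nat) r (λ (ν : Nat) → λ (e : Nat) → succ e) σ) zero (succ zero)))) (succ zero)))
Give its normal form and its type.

resulting normal form:
  refl (Eq (Eq Nat (succ zero) (succ zero)) (refl Nat (succ zero)) (refl Nat (succ zero))) (refl (Eq Nat (succ zero) (succ zero)) (refl Nat (succ zero)))
type:
  Eq (Eq (Eq Nat (succ zero) (succ zero)) (refl Nat (succ zero)) (refl Nat (succ zero))) (refl (Eq Nat (succ zero) (succ zero)) (refl Nat (succ zero))) (refl (Eq Nat (succ zero) (succ zero)) (refl Nat (succ zero)))
observation: 6 normal-order steps normalize the term, beginning with a beta-redex.


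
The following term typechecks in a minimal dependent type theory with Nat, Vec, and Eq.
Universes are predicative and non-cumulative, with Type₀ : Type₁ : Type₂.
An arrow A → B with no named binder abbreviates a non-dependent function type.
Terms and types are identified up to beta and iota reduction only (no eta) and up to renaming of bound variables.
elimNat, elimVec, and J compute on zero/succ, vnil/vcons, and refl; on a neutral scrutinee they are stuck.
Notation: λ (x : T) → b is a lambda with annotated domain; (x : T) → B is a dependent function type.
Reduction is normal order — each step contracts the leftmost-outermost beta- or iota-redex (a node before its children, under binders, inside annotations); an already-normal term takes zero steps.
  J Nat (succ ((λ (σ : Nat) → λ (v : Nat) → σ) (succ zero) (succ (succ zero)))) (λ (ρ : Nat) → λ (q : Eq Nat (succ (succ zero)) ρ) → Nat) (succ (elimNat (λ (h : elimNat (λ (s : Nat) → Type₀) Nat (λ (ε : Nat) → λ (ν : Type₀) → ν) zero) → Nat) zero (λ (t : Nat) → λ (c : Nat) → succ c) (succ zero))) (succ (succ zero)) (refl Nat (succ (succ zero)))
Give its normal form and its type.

resulting normal form:
  succ (succ zero)
type:
  Nat
observation: reduction starts at a J iota-redex, and 5 normal-order steps reach the normal form.


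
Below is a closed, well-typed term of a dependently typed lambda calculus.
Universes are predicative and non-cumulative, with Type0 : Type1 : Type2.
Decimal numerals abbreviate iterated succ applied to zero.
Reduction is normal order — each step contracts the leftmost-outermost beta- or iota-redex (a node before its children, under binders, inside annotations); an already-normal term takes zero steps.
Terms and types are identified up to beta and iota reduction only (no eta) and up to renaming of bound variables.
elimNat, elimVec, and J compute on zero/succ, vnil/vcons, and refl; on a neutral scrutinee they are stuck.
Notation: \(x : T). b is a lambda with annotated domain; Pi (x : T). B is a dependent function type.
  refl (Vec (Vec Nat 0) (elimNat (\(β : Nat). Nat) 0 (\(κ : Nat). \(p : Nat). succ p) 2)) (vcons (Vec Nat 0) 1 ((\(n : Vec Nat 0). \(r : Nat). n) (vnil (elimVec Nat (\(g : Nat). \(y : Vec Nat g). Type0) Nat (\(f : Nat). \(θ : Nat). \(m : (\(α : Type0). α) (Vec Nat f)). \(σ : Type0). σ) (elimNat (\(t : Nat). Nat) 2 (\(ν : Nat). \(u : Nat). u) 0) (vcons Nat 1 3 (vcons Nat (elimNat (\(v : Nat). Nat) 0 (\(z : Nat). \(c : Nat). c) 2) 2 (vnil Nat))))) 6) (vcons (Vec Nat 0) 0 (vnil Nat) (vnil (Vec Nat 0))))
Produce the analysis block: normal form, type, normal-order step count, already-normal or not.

reduced normal form:
  refl (Vec (Vec Nat 0) 2) (vcons (Vec Nat 0) 1 (vnil Nat) (vcons (Vec Nat 0) 0 (vnil Nat) (vnil (Vec Nat 0))))
type:
  Eq (Vec (Vec Nat 0) 2) (vcons (Vec Nat 0) 1 (vnil Nat) (vcons (Vec Nat 0) 0 (vnil Nat) (vnil (Vec Nat 0)))) (vcons (Vec Nat 0) 1 (vnil Nat) (vcons (Vec Nat 0) 0 (vnil Nat) (vnil (Vec Nat 0))))
steps to reach normal form (normal order): 20
started in normal form: no
first redex: an elimNat iota-redex


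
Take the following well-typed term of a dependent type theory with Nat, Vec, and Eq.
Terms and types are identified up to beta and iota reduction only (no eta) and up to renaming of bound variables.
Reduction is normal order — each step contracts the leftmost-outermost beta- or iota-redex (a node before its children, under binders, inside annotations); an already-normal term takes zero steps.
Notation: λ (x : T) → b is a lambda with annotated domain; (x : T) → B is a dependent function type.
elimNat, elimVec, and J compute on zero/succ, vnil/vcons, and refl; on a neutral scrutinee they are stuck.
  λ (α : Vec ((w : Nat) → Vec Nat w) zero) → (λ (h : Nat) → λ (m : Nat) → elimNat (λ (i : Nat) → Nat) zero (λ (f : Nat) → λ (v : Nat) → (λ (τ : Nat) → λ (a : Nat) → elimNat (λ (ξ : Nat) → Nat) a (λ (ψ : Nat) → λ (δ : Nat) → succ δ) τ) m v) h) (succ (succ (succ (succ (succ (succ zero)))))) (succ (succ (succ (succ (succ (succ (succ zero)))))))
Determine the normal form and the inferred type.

normal form:
  λ (α : Vec ((w : Nat) → Vec Nat w) zero) → succ (succ (succ (succ (succ (succ (succ (succ (succ (succ (succ (succ (succ (succ (succ (succ (succ (succ (succ (succ (succ (succ (succ (succ (succ (succ (succ (succ (succ (succ (succ (succ (succ (succ (succ (succ (succ (succ (succ (succ (succ (succ zero)))))))))))))))))))))))))))))))))))))))))
type:
  (α : Vec ((w : Nat) → Vec Nat w) zero) → Nat


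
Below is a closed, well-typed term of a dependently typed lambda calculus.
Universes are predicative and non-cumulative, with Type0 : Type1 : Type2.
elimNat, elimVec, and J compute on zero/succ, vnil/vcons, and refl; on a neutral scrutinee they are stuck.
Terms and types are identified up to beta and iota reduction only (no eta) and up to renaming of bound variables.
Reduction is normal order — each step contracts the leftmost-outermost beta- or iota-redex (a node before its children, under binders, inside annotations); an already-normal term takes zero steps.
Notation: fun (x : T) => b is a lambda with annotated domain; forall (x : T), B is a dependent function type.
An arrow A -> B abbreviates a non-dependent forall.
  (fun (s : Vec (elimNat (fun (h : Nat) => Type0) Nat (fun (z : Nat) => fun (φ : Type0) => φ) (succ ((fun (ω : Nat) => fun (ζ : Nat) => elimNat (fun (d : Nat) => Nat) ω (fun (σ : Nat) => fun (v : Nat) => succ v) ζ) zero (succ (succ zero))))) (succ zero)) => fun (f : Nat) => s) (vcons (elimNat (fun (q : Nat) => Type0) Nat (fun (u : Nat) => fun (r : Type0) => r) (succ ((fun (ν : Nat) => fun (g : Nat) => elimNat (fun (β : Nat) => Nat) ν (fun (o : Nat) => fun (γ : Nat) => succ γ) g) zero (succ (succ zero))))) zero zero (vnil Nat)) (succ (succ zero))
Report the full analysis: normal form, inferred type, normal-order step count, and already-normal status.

resulting normal form:
  vcons Nat zero zero (vnil Nat)
inferred type:
  Vec Nat (succ zero)
steps to reach normal form (normal order): 21
already normal: no
first redex: a beta-redex


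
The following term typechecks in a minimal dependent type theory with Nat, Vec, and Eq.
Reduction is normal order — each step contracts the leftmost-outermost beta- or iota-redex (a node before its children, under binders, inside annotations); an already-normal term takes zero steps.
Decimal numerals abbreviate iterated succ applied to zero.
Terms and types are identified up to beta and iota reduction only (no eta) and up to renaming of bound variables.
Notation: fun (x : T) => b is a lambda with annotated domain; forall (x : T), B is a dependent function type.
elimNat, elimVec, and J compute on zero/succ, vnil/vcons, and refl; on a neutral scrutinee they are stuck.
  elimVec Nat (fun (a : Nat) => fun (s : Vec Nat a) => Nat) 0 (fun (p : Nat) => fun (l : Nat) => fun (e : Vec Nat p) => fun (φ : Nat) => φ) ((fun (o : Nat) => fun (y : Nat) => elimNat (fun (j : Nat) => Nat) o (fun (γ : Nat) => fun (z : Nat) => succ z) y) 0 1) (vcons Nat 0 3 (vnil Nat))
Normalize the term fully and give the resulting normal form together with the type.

normal form:
  0
the term's type:
  Nat


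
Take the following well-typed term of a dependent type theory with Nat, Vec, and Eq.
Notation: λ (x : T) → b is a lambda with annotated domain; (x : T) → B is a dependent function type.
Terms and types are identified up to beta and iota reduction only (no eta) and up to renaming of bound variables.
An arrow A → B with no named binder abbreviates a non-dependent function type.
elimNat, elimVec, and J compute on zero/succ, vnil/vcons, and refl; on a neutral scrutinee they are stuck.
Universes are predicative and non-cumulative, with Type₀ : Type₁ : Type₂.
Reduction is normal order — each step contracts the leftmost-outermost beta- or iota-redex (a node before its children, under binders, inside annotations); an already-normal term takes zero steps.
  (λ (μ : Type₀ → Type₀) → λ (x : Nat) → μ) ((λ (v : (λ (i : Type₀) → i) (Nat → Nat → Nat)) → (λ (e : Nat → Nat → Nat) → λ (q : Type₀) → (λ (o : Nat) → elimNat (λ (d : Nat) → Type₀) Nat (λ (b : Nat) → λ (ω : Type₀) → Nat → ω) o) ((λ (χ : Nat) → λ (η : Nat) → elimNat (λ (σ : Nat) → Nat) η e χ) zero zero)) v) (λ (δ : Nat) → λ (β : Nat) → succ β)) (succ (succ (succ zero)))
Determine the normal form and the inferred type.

normal form:
  λ (μ : Type₀) → Nat
inferred type:
  Type₀ → Type₀
observation: reduction starts at a beta-redex, and 9 normal-order steps reach the normal form.


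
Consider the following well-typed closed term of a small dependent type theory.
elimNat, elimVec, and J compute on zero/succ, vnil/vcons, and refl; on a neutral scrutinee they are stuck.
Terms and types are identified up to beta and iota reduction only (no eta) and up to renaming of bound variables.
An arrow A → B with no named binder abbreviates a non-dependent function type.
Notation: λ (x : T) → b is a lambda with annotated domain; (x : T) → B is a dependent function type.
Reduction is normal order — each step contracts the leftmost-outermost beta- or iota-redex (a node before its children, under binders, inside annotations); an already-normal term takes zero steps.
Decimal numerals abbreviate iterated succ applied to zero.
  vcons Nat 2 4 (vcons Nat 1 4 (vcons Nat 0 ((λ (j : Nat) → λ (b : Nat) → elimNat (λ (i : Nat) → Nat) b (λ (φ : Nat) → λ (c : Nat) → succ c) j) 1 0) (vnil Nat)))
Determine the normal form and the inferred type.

normal form:
  vcons Nat 2 4 (vcons Nat 1 4 (vcons Nat 0 1 (vnil Nat)))
type:
  Vec Nat 3
observation: 6 normal-order steps separate the term from its normal form.


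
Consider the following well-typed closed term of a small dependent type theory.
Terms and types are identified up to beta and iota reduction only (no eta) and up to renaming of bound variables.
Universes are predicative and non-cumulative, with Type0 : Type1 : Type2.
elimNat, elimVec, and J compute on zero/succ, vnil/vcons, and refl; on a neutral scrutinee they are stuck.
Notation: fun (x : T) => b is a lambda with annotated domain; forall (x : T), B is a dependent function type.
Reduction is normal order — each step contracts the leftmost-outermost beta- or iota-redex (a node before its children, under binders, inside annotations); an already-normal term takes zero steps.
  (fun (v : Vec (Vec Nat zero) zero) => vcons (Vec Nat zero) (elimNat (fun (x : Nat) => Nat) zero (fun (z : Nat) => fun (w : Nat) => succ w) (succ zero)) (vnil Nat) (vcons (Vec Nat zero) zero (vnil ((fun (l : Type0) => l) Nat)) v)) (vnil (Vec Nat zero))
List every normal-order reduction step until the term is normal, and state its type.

reduction (normal order):
  (fun (v : Vec (Vec Nat zero) zero) => vcons (Vec Nat zero) (elimNat (fun (x : Nat) => Nat) zero (fun (z : Nat) => fun (w : Nat) => succ w) (succ zero)) (vnil Nat) (vcons (Vec Nat zero) zero (vnil ((fun (l : Type0) => l) Nat)) v)) (vnil (Vec Nat zero))
  ~> vcons (Vec Nat zero) (elimNat (fun (v : Nat) => Nat) zero (fun (x : Nat) => fun (z : Nat) => succ z) (succ zero)) (vnil Nat) (vcons (Vec Nat zero) zero (vnil ((fun (w : Type0) => w) Nat)) (vnil (Vec Nat zero)))
  ~> vcons (Vec Nat zero) ((fun (v : Nat) => fun (x : Nat) => succ x) zero (elimNat (fun (z : Nat) => Nat) zero (fun (w : Nat) => fun (l : Nat) => succ l) zero)) (vnil Nat) (vcons (Vec Nat zero) zero (vnil ((fun (o : Type0) => o) Nat)) (vnil (Vec Nat zero)))
  ~> vcons (Vec Nat zero) ((fun (v : Nat) => succ v) (elimNat (fun (x : Nat) => Nat) zero (fun (z : Nat) => fun (w : Nat) => succ w) zero)) (vnil Nat) (vcons (Vec Nat zero) zero (vnil ((fun (l : Type0) => l) Nat)) (vnil (Vec Nat zero)))
  ~> vcons (Vec Nat zero) (succ (elimNat (fun (v : Nat) => Nat) zero (fun (x : Nat) => fun (z : Nat) => succ z) zero)) (vnil Nat) (vcons (Vec Nat zero) zero (vnil ((fun (w : Type0) => w) Nat)) (vnil (Vec Nat zero)))
  ~> vcons (Vec Nat zero) (succ zero) (vnil Nat) (vcons (Vec Nat zero) zero (vnil ((fun (v : Type0) => v) Nat)) (vnil (Vec Nat zero)))
  ~> vcons (Vec Nat zero) (succ zero) (vnil Nat) (vcons (Vec Nat zero) zero (vnil Nat) (vnil (Vec Nat zero)))
type:
  Vec (Vec Nat zero) (succ (succ zero))


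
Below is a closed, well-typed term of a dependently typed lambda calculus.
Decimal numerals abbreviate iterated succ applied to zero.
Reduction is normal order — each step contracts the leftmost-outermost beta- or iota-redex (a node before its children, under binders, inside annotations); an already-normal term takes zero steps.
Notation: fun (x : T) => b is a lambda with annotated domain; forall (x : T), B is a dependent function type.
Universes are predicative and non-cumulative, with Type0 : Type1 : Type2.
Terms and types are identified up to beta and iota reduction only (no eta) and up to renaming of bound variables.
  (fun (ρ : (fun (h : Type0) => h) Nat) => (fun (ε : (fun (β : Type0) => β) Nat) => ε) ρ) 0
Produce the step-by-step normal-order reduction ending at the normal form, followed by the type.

normal-order reduction sequence:
  (fun (ρ : (fun (h : Type0) => h) Nat) => (fun (ε : (fun (β : Type0) => β) Nat) => ε) ρ) 0
  ~> (fun (ρ : (fun (h : Type0) => h) Nat) => ρ) 0
  ~> 0
inferred type:
  Nat


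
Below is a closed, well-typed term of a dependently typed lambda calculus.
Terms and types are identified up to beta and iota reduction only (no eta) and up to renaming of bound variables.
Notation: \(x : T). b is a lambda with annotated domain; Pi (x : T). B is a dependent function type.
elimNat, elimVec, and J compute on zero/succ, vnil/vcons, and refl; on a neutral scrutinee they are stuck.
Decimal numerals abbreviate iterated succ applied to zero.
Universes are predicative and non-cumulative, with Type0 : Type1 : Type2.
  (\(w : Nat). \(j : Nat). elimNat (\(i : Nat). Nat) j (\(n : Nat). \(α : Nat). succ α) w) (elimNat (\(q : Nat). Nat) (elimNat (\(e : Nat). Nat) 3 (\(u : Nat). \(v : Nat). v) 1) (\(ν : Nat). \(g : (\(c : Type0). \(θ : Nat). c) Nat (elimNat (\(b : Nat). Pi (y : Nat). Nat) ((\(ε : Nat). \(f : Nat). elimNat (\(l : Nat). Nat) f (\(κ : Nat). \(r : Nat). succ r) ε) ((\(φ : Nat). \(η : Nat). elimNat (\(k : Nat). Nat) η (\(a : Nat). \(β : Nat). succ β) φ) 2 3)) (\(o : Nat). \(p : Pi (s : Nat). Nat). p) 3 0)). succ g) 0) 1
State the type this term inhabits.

inferred type:
  Nat


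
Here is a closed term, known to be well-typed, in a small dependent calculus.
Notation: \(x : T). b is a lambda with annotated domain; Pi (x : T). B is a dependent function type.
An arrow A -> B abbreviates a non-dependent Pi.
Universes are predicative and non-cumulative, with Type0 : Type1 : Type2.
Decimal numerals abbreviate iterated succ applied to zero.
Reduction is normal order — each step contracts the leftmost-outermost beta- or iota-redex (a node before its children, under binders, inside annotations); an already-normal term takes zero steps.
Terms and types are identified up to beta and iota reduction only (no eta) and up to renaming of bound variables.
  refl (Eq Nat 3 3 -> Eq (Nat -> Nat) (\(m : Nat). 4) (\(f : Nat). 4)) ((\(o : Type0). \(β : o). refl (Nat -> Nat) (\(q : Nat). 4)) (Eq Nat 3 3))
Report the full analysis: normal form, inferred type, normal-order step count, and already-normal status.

reduced normal form:
  refl (Eq Nat 3 3 -> Eq (Nat -> Nat) (\(m : Nat). 4) (\(f : Nat). 4)) (\(o : Eq Nat 3 3). refl (Nat -> Nat) (\(β : Nat). 4))
type:
  Eq (Eq Nat 3 3 -> Eq (Nat -> Nat) (\(m : Nat). 4) (\(f : Nat). 4)) (\(o : Eq Nat 3 3). refl (Nat -> Nat) (\(β : Nat). 4)) (\(q : Eq Nat 3 3). refl (Nat -> Nat) (\(z : Nat). 4))
steps to reach normal form (normal order): 1
term was already normal: no
first contracted redex: a beta-redex


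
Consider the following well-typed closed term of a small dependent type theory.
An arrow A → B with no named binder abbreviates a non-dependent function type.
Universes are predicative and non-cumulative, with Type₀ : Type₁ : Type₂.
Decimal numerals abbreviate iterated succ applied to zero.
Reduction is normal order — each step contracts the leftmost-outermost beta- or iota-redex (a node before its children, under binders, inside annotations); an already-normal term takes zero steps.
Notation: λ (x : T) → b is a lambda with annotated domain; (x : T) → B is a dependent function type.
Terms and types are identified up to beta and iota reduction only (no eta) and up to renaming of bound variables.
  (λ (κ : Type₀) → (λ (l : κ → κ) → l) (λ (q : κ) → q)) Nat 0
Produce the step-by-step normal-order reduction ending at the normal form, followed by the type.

normal-order reduction:
  (λ (κ : Type₀) → (λ (l : κ → κ) → l) (λ (q : κ) → q)) Nat 0
  ~> (λ (κ : Nat → Nat) → κ) (λ (l : Nat) → l) 0
  ~> (λ (κ : Nat) → κ) 0
  ~> 0
type:
  Nat


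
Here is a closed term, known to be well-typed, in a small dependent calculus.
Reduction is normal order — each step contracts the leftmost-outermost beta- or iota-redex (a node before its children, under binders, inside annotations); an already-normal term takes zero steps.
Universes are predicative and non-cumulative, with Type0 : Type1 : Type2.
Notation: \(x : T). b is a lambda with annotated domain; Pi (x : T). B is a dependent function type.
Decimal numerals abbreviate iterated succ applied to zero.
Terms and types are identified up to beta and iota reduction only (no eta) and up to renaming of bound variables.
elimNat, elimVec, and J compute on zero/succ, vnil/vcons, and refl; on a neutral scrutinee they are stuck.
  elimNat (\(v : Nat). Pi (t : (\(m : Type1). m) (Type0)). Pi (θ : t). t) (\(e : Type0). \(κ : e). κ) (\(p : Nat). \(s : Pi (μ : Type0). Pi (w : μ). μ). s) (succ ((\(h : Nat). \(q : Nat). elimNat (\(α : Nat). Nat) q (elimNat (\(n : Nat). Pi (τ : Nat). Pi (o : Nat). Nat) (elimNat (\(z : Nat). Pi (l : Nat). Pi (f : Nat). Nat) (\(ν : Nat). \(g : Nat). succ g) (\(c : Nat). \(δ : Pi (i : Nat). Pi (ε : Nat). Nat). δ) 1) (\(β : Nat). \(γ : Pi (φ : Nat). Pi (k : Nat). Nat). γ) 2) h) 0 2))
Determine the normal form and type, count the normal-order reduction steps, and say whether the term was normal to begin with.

resulting normal form:
  \(v : Type0). \(t : v). t
the term's type:
  Pi (v : Type0). Pi (t : v). v
steps to reach normal form (normal order): 14
started in normal form: no
first contracted redex: an elimNat iota-redex


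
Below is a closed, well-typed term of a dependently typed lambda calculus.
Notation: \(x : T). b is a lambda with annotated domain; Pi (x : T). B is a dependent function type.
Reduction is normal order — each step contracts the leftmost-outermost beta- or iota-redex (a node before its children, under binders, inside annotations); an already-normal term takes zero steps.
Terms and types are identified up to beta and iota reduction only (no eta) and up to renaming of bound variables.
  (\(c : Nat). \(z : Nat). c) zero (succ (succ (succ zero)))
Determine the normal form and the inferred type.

resulting normal form:
  zero
the term's type:
  Nat
observation: 2 normal-order steps separate the term from its normal form.


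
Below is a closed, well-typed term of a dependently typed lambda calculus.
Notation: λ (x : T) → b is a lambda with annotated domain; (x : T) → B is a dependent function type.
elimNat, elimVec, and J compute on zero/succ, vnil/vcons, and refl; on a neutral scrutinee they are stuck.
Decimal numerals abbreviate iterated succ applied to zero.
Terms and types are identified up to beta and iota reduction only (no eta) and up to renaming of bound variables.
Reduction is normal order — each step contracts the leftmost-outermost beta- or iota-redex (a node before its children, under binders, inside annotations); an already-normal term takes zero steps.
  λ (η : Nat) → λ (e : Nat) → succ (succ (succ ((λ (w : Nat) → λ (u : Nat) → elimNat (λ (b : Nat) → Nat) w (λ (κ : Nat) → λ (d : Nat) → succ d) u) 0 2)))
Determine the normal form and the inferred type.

normal form:
  λ (η : Nat) → λ (e : Nat) → 5
the term's type:
  (η : Nat) → (e : Nat) → Nat


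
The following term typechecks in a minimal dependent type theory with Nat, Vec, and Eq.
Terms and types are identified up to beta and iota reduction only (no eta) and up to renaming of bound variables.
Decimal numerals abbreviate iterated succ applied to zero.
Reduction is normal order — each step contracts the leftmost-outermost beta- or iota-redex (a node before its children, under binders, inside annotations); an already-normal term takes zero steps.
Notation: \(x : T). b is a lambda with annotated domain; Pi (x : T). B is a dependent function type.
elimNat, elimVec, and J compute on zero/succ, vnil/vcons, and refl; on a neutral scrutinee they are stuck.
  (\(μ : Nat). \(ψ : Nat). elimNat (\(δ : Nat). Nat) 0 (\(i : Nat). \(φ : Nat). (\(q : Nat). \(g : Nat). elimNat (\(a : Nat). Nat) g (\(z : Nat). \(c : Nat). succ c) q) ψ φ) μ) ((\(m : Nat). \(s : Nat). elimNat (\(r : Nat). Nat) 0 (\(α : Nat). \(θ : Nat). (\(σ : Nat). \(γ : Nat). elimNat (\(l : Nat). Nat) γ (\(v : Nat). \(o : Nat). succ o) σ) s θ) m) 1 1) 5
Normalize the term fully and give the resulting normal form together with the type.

resulting normal form:
  5
the term's type:
  Nat
observation: the first redex contracted is a beta-redex; the normal form is reached in 36 normal-order steps.


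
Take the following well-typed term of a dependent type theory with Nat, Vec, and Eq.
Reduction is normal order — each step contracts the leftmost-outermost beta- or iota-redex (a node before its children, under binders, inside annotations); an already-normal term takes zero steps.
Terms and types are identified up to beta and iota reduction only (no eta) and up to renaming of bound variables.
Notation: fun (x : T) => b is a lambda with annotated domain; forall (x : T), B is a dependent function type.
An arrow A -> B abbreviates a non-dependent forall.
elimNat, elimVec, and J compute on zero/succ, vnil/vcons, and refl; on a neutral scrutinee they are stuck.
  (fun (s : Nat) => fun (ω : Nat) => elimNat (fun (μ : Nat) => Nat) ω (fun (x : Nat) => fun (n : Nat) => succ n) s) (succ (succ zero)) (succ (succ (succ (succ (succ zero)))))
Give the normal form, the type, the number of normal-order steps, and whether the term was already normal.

normal form:
  succ (succ (succ (succ (succ (succ (succ zero))))))
the term's type:
  Nat
reduction steps (normal order): 9
term was already normal: no
first contracted redex: a beta-redex


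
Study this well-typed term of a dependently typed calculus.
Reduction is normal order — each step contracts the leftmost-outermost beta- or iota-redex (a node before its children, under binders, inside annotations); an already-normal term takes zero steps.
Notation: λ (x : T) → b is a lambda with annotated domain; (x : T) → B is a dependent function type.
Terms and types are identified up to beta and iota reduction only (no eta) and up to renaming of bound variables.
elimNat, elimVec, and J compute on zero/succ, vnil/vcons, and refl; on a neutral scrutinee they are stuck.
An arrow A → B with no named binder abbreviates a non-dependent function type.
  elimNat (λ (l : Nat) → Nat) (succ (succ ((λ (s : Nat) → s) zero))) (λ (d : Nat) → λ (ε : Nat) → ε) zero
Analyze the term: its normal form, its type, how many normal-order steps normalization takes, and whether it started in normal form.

normal form:
  succ (succ zero)
the term's type:
  Nat
reduction steps (normal order): 2
started in normal form: no
first redex: an elimNat iota-redex
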